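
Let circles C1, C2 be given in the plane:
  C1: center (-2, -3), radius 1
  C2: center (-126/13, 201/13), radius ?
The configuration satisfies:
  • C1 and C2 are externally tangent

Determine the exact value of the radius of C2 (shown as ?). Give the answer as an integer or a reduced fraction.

1. [ext C1·C2]  r_C2² + 2r_C2 − 399 = 0  ⇒  r_C2 = 19 (r>0 drops 1)

19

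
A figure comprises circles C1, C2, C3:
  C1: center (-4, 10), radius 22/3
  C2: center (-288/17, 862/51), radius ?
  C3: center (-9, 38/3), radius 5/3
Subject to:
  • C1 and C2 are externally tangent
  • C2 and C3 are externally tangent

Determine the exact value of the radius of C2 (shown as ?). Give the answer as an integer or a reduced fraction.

22/3

1. [ext C1·C2]  r_C2² + (44/3)r_C2 − 484/3 = 0  ⇒  r_C2 = 22/3 (r>0 drops 1)
2. [ext C2·C3]  r_C2² + (10/3)r_C2 − 704/9 = 0  ⇒  r_C2 = 22/3 (r>0 drops 1)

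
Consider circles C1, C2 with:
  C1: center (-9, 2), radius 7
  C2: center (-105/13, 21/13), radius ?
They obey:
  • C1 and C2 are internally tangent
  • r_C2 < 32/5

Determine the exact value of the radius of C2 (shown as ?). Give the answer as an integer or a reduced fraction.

6

1. [int C1,C2]  r_C2² − 14r_C2 + 48 = 0  ⇒  r_C2 = 6 or 8
2. given r_C2 < 32/5: keep 6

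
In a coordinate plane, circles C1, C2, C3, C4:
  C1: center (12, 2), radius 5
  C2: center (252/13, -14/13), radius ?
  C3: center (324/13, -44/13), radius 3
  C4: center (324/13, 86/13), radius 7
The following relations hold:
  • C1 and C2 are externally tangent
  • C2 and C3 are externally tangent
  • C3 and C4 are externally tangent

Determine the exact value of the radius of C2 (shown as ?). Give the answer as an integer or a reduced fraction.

1. [ext C1·C2]  r_C2² + 10r_C2 − 39 = 0  ⇒  r_C2 = 3 (r>0 drops 1)
2. [ext C2·C3]  r_C2² + 6r_C2 − 27 = 0  ⇒  r_C2 = 3 (r>0 drops 1)

3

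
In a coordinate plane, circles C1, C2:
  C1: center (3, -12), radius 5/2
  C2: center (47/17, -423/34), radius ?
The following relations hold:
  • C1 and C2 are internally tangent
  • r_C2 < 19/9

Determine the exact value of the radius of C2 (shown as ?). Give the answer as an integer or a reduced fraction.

1. [int C1,C2]  r_C2² − 5r_C2 + 6 = 0  ⇒  r_C2 = 2 or 3
2. given r_C2 < 19/9: keep 2

2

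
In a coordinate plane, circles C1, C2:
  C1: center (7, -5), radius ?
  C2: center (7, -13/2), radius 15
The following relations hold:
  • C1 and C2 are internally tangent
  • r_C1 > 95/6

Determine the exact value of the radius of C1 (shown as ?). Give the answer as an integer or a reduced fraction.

1. [int C1,C2]  r_C1² − 30r_C1 + 891/4 = 0  ⇒  r_C1 = 27/2 or 33/2
2. given r_C1 > 95/6: keep 33/2

33/2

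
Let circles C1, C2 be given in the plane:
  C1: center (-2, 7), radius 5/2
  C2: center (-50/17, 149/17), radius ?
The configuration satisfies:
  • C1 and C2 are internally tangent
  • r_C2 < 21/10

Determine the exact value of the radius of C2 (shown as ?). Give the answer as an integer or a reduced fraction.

1. [int C1,C2]  r_C2² − 5r_C2 + 9/4 = 0  ⇒  r_C2 = 1/2 or 9/2
2. given r_C2 < 21/10: keep 1/2

1/2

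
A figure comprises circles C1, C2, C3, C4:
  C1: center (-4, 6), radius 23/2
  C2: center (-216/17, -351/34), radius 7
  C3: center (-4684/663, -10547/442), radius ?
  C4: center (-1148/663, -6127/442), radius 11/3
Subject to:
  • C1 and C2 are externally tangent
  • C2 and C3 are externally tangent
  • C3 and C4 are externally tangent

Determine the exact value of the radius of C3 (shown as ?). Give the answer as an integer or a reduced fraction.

23/3

1. [ext C2·C3]  r_C3² + 14r_C3 − 1495/9 = 0  ⇒  r_C3 = 23/3 (r>0 drops 1)
2. [ext C3·C4]  r_C3² + (22/3)r_C3 − 115 = 0  ⇒  r_C3 = 23/3 (r>0 drops 1)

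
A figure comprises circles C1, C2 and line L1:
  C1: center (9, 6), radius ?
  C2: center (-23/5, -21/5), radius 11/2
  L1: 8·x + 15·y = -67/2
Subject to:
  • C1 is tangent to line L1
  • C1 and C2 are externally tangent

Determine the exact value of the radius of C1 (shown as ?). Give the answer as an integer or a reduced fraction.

23/2

1. [C1‖L1]  r_C1² − 529/4 = 0  ⇒  r_C1 = 23/2 (r>0 drops 1)
2. [ext C1·C2]  r_C1² + 11r_C1 − 1035/4 = 0  ⇒  r_C1 = 23/2 (r>0 drops 1)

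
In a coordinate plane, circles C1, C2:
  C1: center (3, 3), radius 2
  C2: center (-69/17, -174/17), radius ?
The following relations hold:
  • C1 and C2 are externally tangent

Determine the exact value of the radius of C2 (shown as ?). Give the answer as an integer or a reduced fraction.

13

1. [ext C1·C2]  r_C2² + 4r_C2 − 221 = 0  ⇒  r_C2 = 13 (r>0 drops 1)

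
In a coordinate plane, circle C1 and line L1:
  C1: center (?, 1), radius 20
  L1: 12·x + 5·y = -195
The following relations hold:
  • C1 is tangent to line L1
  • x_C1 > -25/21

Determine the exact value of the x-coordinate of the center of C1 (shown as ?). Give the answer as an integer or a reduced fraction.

5

1. [C1‖L1]  x_C1² + (100/3)x_C1 − 575/3 = 0  ⇒  x_C1 = -115/3 or 5
2. given x_C1 > -25/21: keep 5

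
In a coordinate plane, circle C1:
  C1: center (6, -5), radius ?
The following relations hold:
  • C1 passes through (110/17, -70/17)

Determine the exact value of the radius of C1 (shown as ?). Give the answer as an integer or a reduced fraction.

1

1. [C1∋P]  r_C1² − 1 = 0  ⇒  r_C1 = 1 (r>0 drops 1)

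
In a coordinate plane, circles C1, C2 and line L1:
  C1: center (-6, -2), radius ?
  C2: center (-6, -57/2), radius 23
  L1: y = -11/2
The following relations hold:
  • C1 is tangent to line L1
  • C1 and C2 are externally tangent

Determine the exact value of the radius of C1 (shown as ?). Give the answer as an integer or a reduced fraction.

7/2

1. [C1‖L1]  r_C1² − 49/4 = 0  ⇒  r_C1 = 7/2 (r>0 drops 1)
2. [ext C1·C2]  r_C1² + 46r_C1 − 693/4 = 0  ⇒  r_C1 = 7/2 (r>0 drops 1)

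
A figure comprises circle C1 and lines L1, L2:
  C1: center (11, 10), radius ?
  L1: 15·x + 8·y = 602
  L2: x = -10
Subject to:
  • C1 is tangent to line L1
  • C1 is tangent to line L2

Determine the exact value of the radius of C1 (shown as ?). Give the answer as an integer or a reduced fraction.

21

1. [C1‖L1]  r_C1² − 441 = 0  ⇒  r_C1 = 21 (r>0 drops 1)
2. [C1‖L2]  r_C1² − 441 = 0  ⇒  r_C1 = 21 (r>0 drops 1)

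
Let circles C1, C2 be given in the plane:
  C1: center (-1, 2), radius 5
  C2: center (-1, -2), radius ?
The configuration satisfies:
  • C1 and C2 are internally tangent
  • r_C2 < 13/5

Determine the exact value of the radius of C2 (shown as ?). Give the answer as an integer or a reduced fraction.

1. [int C1,C2]  r_C2² − 10r_C2 + 9 = 0  ⇒  r_C2 = 1 or 9
2. given r_C2 < 13/5: keep 1

1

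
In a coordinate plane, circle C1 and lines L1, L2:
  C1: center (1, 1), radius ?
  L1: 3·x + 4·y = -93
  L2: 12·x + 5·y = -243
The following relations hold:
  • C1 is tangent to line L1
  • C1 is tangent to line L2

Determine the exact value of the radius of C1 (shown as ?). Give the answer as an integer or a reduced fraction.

1. [C1‖L1]  r_C1² − 400 = 0  ⇒  r_C1 = 20 (r>0 drops 1)
2. [C1‖L2]  r_C1² − 400 = 0  ⇒  r_C1 = 20 (r>0 drops 1)

20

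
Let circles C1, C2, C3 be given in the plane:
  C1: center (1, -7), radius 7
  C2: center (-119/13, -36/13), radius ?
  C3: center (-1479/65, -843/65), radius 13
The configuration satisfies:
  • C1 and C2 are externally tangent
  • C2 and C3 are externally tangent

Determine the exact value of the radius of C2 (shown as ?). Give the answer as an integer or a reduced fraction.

1. [ext C1·C2]  r_C2² + 14r_C2 − 72 = 0  ⇒  r_C2 = 4 (r>0 drops 1)
2. [ext C2·C3]  r_C2² + 26r_C2 − 120 = 0  ⇒  r_C2 = 4 (r>0 drops 1)

4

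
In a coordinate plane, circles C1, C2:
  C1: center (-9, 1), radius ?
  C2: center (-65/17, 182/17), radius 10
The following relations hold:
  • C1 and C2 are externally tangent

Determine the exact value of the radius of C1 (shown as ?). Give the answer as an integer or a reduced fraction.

1

1. [ext C1·C2]  r_C1² + 20r_C1 − 21 = 0  ⇒  r_C1 = 1 (r>0 drops 1)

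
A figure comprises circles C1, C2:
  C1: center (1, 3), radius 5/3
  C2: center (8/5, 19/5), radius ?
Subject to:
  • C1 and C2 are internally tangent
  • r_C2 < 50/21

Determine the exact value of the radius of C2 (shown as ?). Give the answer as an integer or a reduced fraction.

2/3

1. [int C1,C2]  r_C2² − (10/3)r_C2 + 16/9 = 0  ⇒  r_C2 = 2/3 or 8/3
2. given r_C2 < 50/21: keep 2/3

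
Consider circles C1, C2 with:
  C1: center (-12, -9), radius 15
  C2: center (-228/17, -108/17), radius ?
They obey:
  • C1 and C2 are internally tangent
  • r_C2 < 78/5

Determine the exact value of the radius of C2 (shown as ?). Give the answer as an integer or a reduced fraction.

1. [int C1,C2]  r_C2² − 30r_C2 + 216 = 0  ⇒  r_C2 = 12 or 18
2. given r_C2 < 78/5: keep 12

12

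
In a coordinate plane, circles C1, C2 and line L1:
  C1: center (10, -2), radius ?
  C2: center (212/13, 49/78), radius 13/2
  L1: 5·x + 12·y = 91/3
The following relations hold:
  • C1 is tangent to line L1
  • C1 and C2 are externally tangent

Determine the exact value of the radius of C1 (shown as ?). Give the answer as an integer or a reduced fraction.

1. [C1‖L1]  r_C1² − 1/9 = 0  ⇒  r_C1 = 1/3 (r>0 drops 1)
2. [ext C1·C2]  r_C1² + 13r_C1 − 40/9 = 0  ⇒  r_C1 = 1/3 (r>0 drops 1)

1/3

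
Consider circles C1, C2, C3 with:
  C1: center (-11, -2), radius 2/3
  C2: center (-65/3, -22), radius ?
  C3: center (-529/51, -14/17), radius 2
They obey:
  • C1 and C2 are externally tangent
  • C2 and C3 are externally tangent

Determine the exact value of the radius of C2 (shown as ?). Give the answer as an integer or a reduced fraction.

1. [ext C1·C2]  r_C2² + (4/3)r_C2 − 1540/3 = 0  ⇒  r_C2 = 22 (r>0 drops 1)
2. [ext C2·C3]  r_C2² + 4r_C2 − 572 = 0  ⇒  r_C2 = 22 (r>0 drops 1)

22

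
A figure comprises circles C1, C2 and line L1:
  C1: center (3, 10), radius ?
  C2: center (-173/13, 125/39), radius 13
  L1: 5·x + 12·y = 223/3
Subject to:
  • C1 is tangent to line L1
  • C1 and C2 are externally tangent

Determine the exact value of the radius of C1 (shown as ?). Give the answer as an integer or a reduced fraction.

1. [C1‖L1]  r_C1² − 196/9 = 0  ⇒  r_C1 = 14/3 (r>0 drops 1)
2. [ext C1·C2]  r_C1² + 26r_C1 − 1288/9 = 0  ⇒  r_C1 = 14/3 (r>0 drops 1)

14/3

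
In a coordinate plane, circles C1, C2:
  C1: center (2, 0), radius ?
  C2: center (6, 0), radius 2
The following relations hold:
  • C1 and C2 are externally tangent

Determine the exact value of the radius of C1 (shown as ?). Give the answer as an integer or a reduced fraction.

1. [ext C1·C2]  r_C1² + 4r_C1 − 12 = 0  ⇒  r_C1 = 2 (r>0 drops 1)

2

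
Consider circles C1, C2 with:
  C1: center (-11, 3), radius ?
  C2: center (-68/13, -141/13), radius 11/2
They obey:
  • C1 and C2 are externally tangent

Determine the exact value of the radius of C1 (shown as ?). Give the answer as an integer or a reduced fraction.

19/2

1. [ext C1·C2]  r_C1² + 11r_C1 − 779/4 = 0  ⇒  r_C1 = 19/2 (r>0 drops 1)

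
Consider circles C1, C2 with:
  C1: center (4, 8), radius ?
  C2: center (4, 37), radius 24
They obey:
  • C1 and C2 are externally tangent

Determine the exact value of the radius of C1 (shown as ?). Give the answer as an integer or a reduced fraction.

5

1. [ext C1·C2]  r_C1² + 48r_C1 − 265 = 0  ⇒  r_C1 = 5 (r>0 drops 1)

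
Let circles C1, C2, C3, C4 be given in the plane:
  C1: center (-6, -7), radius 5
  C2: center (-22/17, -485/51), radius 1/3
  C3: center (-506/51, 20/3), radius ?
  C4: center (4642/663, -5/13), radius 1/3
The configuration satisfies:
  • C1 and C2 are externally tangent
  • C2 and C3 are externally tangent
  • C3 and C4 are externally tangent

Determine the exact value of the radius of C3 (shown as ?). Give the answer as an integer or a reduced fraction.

18

1. [ext C2·C3]  r_C3² + (2/3)r_C3 − 336 = 0  ⇒  r_C3 = 18 (r>0 drops 1)
2. [ext C3·C4]  r_C3² + (2/3)r_C3 − 336 = 0  ⇒  r_C3 = 18 (r>0 drops 1)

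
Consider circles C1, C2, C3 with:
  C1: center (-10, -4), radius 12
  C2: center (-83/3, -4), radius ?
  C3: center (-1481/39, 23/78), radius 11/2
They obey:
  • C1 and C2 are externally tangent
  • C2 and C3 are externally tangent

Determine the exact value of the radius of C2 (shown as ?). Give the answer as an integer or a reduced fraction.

1. [ext C1·C2]  r_C2² + 24r_C2 − 1513/9 = 0  ⇒  r_C2 = 17/3 (r>0 drops 1)
2. [ext C2·C3]  r_C2² + 11r_C2 − 850/9 = 0  ⇒  r_C2 = 17/3 (r>0 drops 1)

17/3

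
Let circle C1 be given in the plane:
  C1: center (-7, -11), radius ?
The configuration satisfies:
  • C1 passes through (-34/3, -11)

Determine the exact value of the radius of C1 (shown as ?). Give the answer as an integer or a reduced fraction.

13/3

1. [C1∋P]  r_C1² − 169/9 = 0  ⇒  r_C1 = 13/3 (r>0 drops 1)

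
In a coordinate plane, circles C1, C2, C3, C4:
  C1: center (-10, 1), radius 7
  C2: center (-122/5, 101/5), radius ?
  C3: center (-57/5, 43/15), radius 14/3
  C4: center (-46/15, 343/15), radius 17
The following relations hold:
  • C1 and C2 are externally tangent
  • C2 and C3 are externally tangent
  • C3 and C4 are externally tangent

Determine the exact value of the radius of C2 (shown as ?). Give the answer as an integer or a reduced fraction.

17

1. [ext C1·C2]  r_C2² + 14r_C2 − 527 = 0  ⇒  r_C2 = 17 (r>0 drops 1)
2. [ext C2·C3]  r_C2² + (28/3)r_C2 − 1343/3 = 0  ⇒  r_C2 = 17 (r>0 drops 1)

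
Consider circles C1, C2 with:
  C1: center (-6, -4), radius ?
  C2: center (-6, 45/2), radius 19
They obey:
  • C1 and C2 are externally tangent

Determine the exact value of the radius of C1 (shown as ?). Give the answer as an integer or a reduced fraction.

15/2

1. [ext C1·C2]  r_C1² + 38r_C1 − 1365/4 = 0  ⇒  r_C1 = 15/2 (r>0 drops 1)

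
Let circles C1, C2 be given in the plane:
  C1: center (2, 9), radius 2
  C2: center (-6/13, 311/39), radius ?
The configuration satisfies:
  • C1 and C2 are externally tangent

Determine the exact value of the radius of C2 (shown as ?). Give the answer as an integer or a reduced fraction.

1. [ext C1·C2]  r_C2² + 4r_C2 − 28/9 = 0  ⇒  r_C2 = 2/3 (r>0 drops 1)

2/3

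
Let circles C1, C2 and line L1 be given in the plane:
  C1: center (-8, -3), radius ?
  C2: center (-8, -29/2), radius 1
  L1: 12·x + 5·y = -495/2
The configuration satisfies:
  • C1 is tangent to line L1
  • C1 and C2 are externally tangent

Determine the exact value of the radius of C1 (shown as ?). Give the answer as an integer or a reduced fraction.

21/2

1. [C1‖L1]  r_C1² − 441/4 = 0  ⇒  r_C1 = 21/2 (r>0 drops 1)
2. [ext C1·C2]  r_C1² + 2r_C1 − 525/4 = 0  ⇒  r_C1 = 21/2 (r>0 drops 1)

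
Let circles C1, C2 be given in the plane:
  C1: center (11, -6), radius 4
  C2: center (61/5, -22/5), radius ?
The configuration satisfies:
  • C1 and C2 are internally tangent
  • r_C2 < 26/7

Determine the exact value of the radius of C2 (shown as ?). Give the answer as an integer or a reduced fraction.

2

1. [int C1,C2]  r_C2² − 8r_C2 + 12 = 0  ⇒  r_C2 = 2 or 6
2. given r_C2 < 26/7: keep 2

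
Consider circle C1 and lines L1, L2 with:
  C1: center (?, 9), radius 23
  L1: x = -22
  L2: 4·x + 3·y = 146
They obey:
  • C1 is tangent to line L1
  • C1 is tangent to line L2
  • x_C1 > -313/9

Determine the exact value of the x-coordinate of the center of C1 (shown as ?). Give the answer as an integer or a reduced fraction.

1. [C1‖L1]  x_C1² + 44x_C1 − 45 = 0  ⇒  x_C1 = -45 or 1
2. [C1‖L2]  x_C1² − (119/2)x_C1 + 117/2 = 0  ⇒  x_C1 = 1 or 117/2

1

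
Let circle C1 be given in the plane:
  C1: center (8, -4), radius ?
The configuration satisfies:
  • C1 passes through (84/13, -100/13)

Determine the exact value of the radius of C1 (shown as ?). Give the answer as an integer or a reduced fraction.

1. [C1∋P]  r_C1² − 16 = 0  ⇒  r_C1 = 4 (r>0 drops 1)

4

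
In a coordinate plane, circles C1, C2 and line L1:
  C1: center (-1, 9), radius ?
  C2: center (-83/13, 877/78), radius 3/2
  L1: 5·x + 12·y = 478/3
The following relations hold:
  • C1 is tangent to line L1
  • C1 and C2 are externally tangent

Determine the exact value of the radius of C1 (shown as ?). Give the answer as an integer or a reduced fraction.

13/3

1. [C1‖L1]  r_C1² − 169/9 = 0  ⇒  r_C1 = 13/3 (r>0 drops 1)
2. [ext C1·C2]  r_C1² + 3r_C1 − 286/9 = 0  ⇒  r_C1 = 13/3 (r>0 drops 1)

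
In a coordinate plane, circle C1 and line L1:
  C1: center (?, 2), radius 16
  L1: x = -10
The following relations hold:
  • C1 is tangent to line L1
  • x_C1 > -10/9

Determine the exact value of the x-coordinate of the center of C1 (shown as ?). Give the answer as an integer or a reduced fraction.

1. [C1‖L1]  x_C1² + 20x_C1 − 156 = 0  ⇒  x_C1 = -26 or 6
2. given x_C1 > -10/9: keep 6

6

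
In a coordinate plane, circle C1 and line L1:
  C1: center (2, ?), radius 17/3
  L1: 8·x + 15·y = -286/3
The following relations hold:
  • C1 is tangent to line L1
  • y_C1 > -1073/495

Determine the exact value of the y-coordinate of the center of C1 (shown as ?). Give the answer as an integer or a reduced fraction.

1. [C1‖L1]  y_C1² + (668/45)y_C1 + 623/45 = 0  ⇒  y_C1 = -623/45 or -1
2. given y_C1 > -1073/495: keep -1

-1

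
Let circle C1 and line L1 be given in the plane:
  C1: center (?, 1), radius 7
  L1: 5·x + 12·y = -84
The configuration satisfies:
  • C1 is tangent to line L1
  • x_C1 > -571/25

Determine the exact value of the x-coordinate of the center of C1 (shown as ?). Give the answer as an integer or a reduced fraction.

-1

1. [C1‖L1]  x_C1² + (192/5)x_C1 + 187/5 = 0  ⇒  x_C1 = -187/5 or -1
2. given x_C1 > -571/25: keep -1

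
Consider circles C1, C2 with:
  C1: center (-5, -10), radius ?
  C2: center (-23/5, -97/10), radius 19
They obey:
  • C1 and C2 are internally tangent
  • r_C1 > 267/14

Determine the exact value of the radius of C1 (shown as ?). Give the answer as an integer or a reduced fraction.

1. [int C1,C2]  r_C1² − 38r_C1 + 1443/4 = 0  ⇒  r_C1 = 37/2 or 39/2
2. given r_C1 > 267/14: keep 39/2

39/2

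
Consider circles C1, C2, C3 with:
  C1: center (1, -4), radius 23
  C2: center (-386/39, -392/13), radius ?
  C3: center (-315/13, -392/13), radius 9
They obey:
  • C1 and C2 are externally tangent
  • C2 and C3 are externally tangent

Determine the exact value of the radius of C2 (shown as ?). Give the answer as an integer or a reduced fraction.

1. [ext C1·C2]  r_C2² + 46r_C2 − 2464/9 = 0  ⇒  r_C2 = 16/3 (r>0 drops 1)
2. [ext C2·C3]  r_C2² + 18r_C2 − 1120/9 = 0  ⇒  r_C2 = 16/3 (r>0 drops 1)

16/3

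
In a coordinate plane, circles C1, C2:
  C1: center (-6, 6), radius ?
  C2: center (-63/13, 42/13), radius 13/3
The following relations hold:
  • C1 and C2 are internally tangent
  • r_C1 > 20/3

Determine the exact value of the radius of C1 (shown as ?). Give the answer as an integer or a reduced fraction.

22/3

1. [int C1,C2]  r_C1² − (26/3)r_C1 + 88/9 = 0  ⇒  r_C1 = 4/3 or 22/3
2. given r_C1 > 20/3: keep 22/3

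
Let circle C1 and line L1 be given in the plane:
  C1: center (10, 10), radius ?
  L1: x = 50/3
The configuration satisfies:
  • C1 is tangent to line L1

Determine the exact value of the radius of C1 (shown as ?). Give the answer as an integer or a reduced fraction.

1. [C1‖L1]  r_C1² − 400/9 = 0  ⇒  r_C1 = 20/3 (r>0 drops 1)

20/3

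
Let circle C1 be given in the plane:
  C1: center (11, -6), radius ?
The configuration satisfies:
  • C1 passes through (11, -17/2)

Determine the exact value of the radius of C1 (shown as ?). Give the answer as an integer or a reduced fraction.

5/2

1. [C1∋P]  r_C1² − 25/4 = 0  ⇒  r_C1 = 5/2 (r>0 drops 1)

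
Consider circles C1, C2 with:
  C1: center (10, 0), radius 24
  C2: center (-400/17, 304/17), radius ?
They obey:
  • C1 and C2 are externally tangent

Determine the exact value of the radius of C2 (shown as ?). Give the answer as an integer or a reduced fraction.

1. [ext C1·C2]  r_C2² + 48r_C2 − 868 = 0  ⇒  r_C2 = 14 (r>0 drops 1)

14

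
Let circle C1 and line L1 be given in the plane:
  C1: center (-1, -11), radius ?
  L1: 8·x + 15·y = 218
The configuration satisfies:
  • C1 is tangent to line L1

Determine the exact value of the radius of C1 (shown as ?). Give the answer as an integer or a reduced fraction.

23

1. [C1‖L1]  r_C1² − 529 = 0  ⇒  r_C1 = 23 (r>0 drops 1)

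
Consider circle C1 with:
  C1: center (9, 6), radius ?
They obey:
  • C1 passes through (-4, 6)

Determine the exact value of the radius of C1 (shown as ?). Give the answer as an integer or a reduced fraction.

1. [C1∋P]  r_C1² − 169 = 0  ⇒  r_C1 = 13 (r>0 drops 1)

13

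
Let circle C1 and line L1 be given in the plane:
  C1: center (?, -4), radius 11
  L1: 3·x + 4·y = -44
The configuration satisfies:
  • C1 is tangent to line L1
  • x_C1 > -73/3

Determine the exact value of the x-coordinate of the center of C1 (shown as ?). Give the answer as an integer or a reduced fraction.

1. [C1‖L1]  x_C1² + (56/3)x_C1 − 249 = 0  ⇒  x_C1 = -83/3 or 9
2. given x_C1 > -73/3: keep 9

9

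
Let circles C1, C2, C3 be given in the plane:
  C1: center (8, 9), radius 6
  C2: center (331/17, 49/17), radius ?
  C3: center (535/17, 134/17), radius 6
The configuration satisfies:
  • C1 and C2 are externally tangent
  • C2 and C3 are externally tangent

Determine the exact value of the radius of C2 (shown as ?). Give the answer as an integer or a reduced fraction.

1. [ext C1·C2]  r_C2² + 12r_C2 − 133 = 0  ⇒  r_C2 = 7 (r>0 drops 1)
2. [ext C2·C3]  r_C2² + 12r_C2 − 133 = 0  ⇒  r_C2 = 7 (r>0 drops 1)

7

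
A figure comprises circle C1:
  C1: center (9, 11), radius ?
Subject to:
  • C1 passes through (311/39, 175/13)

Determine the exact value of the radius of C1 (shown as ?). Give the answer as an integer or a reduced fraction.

8/3

1. [C1∋P]  r_C1² − 64/9 = 0  ⇒  r_C1 = 8/3 (r>0 drops 1)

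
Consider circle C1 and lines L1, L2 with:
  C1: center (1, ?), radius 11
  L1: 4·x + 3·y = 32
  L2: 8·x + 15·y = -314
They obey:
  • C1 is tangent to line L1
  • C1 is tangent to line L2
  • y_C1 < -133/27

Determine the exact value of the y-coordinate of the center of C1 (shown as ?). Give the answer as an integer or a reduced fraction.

1. [C1‖L1]  y_C1² − (56/3)y_C1 − 249 = 0  ⇒  y_C1 = -9 or 83/3
2. [C1‖L2]  y_C1² + (644/15)y_C1 + 1527/5 = 0  ⇒  y_C1 = -509/15 or -9

-9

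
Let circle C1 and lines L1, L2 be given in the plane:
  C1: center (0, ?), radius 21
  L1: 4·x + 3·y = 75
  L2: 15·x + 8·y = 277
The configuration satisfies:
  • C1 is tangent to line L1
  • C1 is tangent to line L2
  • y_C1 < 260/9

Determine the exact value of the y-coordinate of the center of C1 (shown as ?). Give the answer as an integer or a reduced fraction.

-10

1. [C1‖L1]  y_C1² − 50y_C1 − 600 = 0  ⇒  y_C1 = -10 or 60
2. [C1‖L2]  y_C1² − (277/4)y_C1 − 1585/2 = 0  ⇒  y_C1 = -10 or 317/4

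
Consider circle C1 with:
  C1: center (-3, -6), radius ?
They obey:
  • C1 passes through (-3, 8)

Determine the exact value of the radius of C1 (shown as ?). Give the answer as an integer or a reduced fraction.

1. [C1∋P]  r_C1² − 196 = 0  ⇒  r_C1 = 14 (r>0 drops 1)

14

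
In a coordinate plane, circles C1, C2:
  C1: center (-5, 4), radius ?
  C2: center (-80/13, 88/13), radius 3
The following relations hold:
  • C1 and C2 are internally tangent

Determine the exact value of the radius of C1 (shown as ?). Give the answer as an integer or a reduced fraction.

1. [int C1,C2]  r_C1² − 6r_C1 = 0  ⇒  r_C1 = 6 (r>0 drops 1)

6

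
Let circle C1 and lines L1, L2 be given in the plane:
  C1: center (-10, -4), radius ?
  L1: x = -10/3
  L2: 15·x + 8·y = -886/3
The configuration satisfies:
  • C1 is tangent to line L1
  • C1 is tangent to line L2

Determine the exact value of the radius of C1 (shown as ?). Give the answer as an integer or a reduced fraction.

20/3

1. [C1‖L1]  r_C1² − 400/9 = 0  ⇒  r_C1 = 20/3 (r>0 drops 1)
2. [C1‖L2]  r_C1² − 400/9 = 0  ⇒  r_C1 = 20/3 (r>0 drops 1)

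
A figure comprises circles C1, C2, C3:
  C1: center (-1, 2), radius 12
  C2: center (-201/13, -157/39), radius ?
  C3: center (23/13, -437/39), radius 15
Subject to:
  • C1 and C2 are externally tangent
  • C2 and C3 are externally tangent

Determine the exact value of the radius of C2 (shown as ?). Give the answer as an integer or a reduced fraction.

1. [ext C1·C2]  r_C2² + 24r_C2 − 913/9 = 0  ⇒  r_C2 = 11/3 (r>0 drops 1)
2. [ext C2·C3]  r_C2² + 30r_C2 − 1111/9 = 0  ⇒  r_C2 = 11/3 (r>0 drops 1)

11/3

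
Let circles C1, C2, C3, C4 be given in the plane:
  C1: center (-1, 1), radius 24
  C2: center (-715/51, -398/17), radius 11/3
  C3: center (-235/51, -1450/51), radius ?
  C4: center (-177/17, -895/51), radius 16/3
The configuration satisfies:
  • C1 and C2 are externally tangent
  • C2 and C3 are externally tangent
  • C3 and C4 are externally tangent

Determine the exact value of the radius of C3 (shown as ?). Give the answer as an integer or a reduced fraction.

1. [ext C2·C3]  r_C3² + (22/3)r_C3 − 301/3 = 0  ⇒  r_C3 = 7 (r>0 drops 1)
2. [ext C3·C4]  r_C3² + (32/3)r_C3 − 371/3 = 0  ⇒  r_C3 = 7 (r>0 drops 1)

7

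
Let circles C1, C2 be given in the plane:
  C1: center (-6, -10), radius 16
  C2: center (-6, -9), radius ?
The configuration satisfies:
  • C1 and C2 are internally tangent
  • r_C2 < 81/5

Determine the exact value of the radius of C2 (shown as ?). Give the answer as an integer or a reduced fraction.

15

1. [int C1,C2]  r_C2² − 32r_C2 + 255 = 0  ⇒  r_C2 = 15 or 17
2. given r_C2 < 81/5: keep 15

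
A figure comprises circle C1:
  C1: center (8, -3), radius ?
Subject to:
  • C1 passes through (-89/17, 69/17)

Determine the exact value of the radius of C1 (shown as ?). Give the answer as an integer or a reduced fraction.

1. [C1∋P]  r_C1² − 225 = 0  ⇒  r_C1 = 15 (r>0 drops 1)

15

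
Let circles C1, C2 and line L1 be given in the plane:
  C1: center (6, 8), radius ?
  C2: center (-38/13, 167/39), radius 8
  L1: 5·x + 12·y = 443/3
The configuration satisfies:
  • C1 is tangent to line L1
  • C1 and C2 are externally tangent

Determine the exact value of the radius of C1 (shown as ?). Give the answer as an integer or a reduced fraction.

5/3

1. [C1‖L1]  r_C1² − 25/9 = 0  ⇒  r_C1 = 5/3 (r>0 drops 1)
2. [ext C1·C2]  r_C1² + 16r_C1 − 265/9 = 0  ⇒  r_C1 = 5/3 (r>0 drops 1)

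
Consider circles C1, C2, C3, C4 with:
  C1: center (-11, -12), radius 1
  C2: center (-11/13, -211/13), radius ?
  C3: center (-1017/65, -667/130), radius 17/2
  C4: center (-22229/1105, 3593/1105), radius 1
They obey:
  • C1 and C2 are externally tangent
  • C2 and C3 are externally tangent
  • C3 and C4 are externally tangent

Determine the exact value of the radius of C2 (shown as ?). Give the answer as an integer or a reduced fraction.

1. [ext C1·C2]  r_C2² + 2r_C2 − 120 = 0  ⇒  r_C2 = 10 (r>0 drops 1)
2. [ext C2·C3]  r_C2² + 17r_C2 − 270 = 0  ⇒  r_C2 = 10 (r>0 drops 1)

10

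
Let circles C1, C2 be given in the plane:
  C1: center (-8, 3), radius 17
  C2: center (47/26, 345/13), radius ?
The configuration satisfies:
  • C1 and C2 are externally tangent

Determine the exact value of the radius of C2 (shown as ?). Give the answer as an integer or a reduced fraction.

17/2

1. [ext C1·C2]  r_C2² + 34r_C2 − 1445/4 = 0  ⇒  r_C2 = 17/2 (r>0 drops 1)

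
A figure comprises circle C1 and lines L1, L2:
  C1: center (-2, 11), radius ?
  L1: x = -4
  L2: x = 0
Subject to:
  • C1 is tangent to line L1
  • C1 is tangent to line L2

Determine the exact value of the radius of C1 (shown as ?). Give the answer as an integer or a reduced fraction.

1. [C1‖L1]  r_C1² − 4 = 0  ⇒  r_C1 = 2 (r>0 drops 1)
2. [C1‖L2]  r_C1² − 4 = 0  ⇒  r_C1 = 2 (r>0 drops 1)

2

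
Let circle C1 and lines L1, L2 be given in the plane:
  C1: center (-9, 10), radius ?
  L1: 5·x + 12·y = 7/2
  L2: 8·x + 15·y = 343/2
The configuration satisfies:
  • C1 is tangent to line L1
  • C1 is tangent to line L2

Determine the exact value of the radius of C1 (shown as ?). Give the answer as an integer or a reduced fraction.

11/2

1. [C1‖L1]  r_C1² − 121/4 = 0  ⇒  r_C1 = 11/2 (r>0 drops 1)
2. [C1‖L2]  r_C1² − 121/4 = 0  ⇒  r_C1 = 11/2 (r>0 drops 1)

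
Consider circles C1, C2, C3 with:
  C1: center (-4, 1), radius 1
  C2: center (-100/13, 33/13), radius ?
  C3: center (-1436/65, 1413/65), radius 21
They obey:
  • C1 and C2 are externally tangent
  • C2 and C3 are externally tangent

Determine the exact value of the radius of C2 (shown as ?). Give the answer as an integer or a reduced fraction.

1. [ext C1·C2]  r_C2² + 2r_C2 − 15 = 0  ⇒  r_C2 = 3 (r>0 drops 1)
2. [ext C2·C3]  r_C2² + 42r_C2 − 135 = 0  ⇒  r_C2 = 3 (r>0 drops 1)

3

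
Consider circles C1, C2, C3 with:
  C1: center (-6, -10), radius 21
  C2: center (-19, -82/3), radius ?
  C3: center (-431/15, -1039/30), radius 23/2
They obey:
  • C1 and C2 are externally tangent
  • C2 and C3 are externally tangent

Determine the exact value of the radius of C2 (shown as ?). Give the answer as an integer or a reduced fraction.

1. [ext C1·C2]  r_C2² + 42r_C2 − 256/9 = 0  ⇒  r_C2 = 2/3 (r>0 drops 1)
2. [ext C2·C3]  r_C2² + 23r_C2 − 142/9 = 0  ⇒  r_C2 = 2/3 (r>0 drops 1)

2/3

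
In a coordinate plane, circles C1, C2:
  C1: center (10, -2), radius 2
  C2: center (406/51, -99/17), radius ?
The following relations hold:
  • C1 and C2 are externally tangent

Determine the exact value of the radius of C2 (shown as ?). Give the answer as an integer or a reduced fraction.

7/3

1. [ext C1·C2]  r_C2² + 4r_C2 − 133/9 = 0  ⇒  r_C2 = 7/3 (r>0 drops 1)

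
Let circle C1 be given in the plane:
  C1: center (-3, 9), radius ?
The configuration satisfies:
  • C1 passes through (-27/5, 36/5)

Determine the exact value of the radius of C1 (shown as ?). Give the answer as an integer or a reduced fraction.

1. [C1∋P]  r_C1² − 9 = 0  ⇒  r_C1 = 3 (r>0 drops 1)

3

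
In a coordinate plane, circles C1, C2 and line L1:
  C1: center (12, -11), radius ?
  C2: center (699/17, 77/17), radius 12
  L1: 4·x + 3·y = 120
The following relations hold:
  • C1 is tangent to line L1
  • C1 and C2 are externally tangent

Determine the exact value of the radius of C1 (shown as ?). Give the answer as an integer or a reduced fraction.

1. [C1‖L1]  r_C1² − 441 = 0  ⇒  r_C1 = 21 (r>0 drops 1)
2. [ext C1·C2]  r_C1² + 24r_C1 − 945 = 0  ⇒  r_C1 = 21 (r>0 drops 1)

21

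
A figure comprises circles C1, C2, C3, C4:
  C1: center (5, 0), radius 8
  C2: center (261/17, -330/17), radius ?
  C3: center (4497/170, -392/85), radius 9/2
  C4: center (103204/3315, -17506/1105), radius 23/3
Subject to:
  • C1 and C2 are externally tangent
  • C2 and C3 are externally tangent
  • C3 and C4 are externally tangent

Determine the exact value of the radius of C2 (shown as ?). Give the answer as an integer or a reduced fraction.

1. [ext C1·C2]  r_C2² + 16r_C2 − 420 = 0  ⇒  r_C2 = 14 (r>0 drops 1)
2. [ext C2·C3]  r_C2² + 9r_C2 − 322 = 0  ⇒  r_C2 = 14 (r>0 drops 1)

14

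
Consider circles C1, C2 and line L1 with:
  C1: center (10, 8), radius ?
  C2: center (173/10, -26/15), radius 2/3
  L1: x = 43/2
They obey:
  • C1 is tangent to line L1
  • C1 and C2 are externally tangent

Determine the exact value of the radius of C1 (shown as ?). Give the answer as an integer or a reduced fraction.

1. [C1‖L1]  r_C1² − 529/4 = 0  ⇒  r_C1 = 23/2 (r>0 drops 1)
2. [ext C1·C2]  r_C1² + (4/3)r_C1 − 1771/12 = 0  ⇒  r_C1 = 23/2 (r>0 drops 1)

23/2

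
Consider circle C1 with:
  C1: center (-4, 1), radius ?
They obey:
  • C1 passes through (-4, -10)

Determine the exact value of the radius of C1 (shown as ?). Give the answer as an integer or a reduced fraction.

11

1. [C1∋P]  r_C1² − 121 = 0  ⇒  r_C1 = 11 (r>0 drops 1)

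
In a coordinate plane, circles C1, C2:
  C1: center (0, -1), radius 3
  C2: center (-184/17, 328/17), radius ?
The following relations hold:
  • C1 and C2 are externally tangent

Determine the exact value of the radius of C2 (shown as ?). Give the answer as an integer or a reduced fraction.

1. [ext C1·C2]  r_C2² + 6r_C2 − 520 = 0  ⇒  r_C2 = 20 (r>0 drops 1)

20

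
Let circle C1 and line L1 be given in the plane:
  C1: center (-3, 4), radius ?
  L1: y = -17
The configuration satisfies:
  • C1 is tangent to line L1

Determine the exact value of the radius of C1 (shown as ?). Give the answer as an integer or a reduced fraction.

1. [C1‖L1]  r_C1² − 441 = 0  ⇒  r_C1 = 21 (r>0 drops 1)

21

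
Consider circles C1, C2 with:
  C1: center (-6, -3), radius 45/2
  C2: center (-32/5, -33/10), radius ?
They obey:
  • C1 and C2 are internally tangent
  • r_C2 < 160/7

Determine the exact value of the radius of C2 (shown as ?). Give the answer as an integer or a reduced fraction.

1. [int C1,C2]  r_C2² − 45r_C2 + 506 = 0  ⇒  r_C2 = 22 or 23
2. given r_C2 < 160/7: keep 22

22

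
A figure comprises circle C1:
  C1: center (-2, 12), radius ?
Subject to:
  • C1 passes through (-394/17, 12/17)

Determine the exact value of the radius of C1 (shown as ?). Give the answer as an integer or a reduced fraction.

1. [C1∋P]  r_C1² − 576 = 0  ⇒  r_C1 = 24 (r>0 drops 1)

24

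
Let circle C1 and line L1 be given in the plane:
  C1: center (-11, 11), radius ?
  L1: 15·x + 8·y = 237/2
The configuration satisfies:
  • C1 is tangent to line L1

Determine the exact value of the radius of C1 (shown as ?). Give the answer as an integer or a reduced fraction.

1. [C1‖L1]  r_C1² − 529/4 = 0  ⇒  r_C1 = 23/2 (r>0 drops 1)

23/2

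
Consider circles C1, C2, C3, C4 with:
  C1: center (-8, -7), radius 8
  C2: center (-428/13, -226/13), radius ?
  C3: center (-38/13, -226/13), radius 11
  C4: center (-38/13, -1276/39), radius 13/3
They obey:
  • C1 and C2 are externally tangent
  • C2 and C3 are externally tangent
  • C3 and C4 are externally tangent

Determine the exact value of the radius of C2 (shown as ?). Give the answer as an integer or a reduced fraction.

1. [ext C1·C2]  r_C2² + 16r_C2 − 665 = 0  ⇒  r_C2 = 19 (r>0 drops 1)
2. [ext C2·C3]  r_C2² + 22r_C2 − 779 = 0  ⇒  r_C2 = 19 (r>0 drops 1)

19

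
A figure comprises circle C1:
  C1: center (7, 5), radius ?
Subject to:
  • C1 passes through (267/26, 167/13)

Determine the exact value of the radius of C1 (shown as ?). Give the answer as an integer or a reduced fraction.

17/2

1. [C1∋P]  r_C1² − 289/4 = 0  ⇒  r_C1 = 17/2 (r>0 drops 1)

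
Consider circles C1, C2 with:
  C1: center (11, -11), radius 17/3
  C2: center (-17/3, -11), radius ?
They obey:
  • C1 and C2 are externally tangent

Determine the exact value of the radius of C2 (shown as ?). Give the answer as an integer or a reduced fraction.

1. [ext C1·C2]  r_C2² + (34/3)r_C2 − 737/3 = 0  ⇒  r_C2 = 11 (r>0 drops 1)

11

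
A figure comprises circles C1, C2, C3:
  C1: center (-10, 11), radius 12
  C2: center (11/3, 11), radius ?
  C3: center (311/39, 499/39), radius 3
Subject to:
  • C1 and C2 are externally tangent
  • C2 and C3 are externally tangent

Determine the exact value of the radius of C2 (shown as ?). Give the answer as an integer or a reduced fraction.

5/3

1. [ext C1·C2]  r_C2² + 24r_C2 − 385/9 = 0  ⇒  r_C2 = 5/3 (r>0 drops 1)
2. [ext C2·C3]  r_C2² + 6r_C2 − 115/9 = 0  ⇒  r_C2 = 5/3 (r>0 drops 1)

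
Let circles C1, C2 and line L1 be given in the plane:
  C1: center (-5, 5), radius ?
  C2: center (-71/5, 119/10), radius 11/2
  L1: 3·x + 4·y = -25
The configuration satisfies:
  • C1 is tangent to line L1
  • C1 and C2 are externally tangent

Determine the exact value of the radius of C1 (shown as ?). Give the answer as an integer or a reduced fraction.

6

1. [C1‖L1]  r_C1² − 36 = 0  ⇒  r_C1 = 6 (r>0 drops 1)
2. [ext C1·C2]  r_C1² + 11r_C1 − 102 = 0  ⇒  r_C1 = 6 (r>0 drops 1)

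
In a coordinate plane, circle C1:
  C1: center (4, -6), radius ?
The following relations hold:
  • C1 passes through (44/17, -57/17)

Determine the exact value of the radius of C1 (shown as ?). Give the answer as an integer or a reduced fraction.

3

1. [C1∋P]  r_C1² − 9 = 0  ⇒  r_C1 = 3 (r>0 drops 1)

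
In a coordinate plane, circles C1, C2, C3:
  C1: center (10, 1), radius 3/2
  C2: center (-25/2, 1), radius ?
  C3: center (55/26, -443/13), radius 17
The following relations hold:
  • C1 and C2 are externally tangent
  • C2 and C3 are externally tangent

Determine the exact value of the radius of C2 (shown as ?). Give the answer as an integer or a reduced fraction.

1. [ext C1·C2]  r_C2² + 3r_C2 − 504 = 0  ⇒  r_C2 = 21 (r>0 drops 1)
2. [ext C2·C3]  r_C2² + 34r_C2 − 1155 = 0  ⇒  r_C2 = 21 (r>0 drops 1)

21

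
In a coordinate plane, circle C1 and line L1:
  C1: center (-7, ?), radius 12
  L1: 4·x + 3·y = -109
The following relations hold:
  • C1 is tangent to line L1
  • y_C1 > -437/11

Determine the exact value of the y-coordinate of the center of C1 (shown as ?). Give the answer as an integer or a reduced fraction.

-7

1. [C1‖L1]  y_C1² + 54y_C1 + 329 = 0  ⇒  y_C1 = -47 or -7
2. given y_C1 > -437/11: keep -7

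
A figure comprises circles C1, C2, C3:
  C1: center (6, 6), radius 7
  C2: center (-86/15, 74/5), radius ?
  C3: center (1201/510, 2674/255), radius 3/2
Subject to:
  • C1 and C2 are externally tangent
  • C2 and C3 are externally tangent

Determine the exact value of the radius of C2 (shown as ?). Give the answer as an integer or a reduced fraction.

1. [ext C1·C2]  r_C2² + 14r_C2 − 1495/9 = 0  ⇒  r_C2 = 23/3 (r>0 drops 1)
2. [ext C2·C3]  r_C2² + 3r_C2 − 736/9 = 0  ⇒  r_C2 = 23/3 (r>0 drops 1)

23/3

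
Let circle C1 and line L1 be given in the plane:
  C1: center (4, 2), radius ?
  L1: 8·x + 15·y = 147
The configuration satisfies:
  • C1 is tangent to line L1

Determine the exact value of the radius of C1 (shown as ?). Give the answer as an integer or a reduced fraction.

1. [C1‖L1]  r_C1² − 25 = 0  ⇒  r_C1 = 5 (r>0 drops 1)

5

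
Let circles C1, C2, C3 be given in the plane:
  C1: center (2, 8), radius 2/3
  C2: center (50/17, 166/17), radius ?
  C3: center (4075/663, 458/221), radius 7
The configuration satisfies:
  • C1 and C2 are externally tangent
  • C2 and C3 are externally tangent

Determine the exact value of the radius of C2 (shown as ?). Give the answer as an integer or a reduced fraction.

1. [ext C1·C2]  r_C2² + (4/3)r_C2 − 32/9 = 0  ⇒  r_C2 = 4/3 (r>0 drops 1)
2. [ext C2·C3]  r_C2² + 14r_C2 − 184/9 = 0  ⇒  r_C2 = 4/3 (r>0 drops 1)

4/3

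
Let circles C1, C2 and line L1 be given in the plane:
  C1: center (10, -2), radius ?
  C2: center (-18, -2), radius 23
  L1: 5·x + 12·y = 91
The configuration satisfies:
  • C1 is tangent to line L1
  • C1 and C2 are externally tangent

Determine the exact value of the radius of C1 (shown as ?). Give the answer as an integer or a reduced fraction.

5

1. [C1‖L1]  r_C1² − 25 = 0  ⇒  r_C1 = 5 (r>0 drops 1)
2. [ext C1·C2]  r_C1² + 46r_C1 − 255 = 0  ⇒  r_C1 = 5 (r>0 drops 1)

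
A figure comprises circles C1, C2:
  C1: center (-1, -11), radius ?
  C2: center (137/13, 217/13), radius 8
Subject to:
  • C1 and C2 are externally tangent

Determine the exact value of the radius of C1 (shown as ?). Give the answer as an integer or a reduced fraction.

1. [ext C1·C2]  r_C1² + 16r_C1 − 836 = 0  ⇒  r_C1 = 22 (r>0 drops 1)

22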